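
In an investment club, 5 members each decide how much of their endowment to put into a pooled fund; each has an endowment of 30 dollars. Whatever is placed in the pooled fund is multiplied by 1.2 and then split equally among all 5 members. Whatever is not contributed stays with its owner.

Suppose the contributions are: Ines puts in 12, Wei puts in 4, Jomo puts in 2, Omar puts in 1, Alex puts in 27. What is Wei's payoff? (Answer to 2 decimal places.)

Total contributed: 12 + 4 + 2 + 1 + 27 = 46.
Each receives 1.2 × 46 / 5 = 11.04 from the pooled fund.
Wei keeps 30 − 4 = 26, so Wei's payoff is 26 + 11.04 = 37.04.

37.04 dollars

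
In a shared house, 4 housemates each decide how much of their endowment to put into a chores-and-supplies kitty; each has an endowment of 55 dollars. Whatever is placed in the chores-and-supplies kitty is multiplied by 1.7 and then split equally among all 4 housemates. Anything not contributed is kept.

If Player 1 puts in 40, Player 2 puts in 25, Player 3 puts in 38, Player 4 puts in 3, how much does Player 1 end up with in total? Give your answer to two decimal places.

60.05 dollars

Total contributed: 40 + 25 + 38 + 3 = 106.
Each receives 1.7 × 106 / 4 = 45.05 from the chores-and-supplies kitty.
Player 1 keeps 55 − 40 = 15, so Player 1's payoff is 15 + 45.05 = 60.05.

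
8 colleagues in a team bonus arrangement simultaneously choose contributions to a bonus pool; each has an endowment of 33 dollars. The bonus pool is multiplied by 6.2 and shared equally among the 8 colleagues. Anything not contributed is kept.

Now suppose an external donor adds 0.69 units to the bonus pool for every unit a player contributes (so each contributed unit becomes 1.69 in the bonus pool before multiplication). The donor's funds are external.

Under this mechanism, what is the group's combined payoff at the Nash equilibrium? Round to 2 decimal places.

2766.19 dollars

The effective private return per unit is now 6.2 × 1.69 / 8 = 1.3098 > 1, so every player's dominant strategy flips to full contribution.
So the Nash equilibrium is full contribution by all 8; the group earns 6.2 × 1.69 × 264 = 2766.19.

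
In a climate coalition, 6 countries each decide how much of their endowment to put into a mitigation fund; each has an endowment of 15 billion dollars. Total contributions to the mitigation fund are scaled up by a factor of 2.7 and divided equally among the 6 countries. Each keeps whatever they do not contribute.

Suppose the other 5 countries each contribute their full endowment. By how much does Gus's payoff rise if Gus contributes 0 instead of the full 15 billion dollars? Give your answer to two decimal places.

Switching from a contribution of 15 to 0 lets Gus keep an extra 15 billion dollars, but lowers the mitigation fund by 15, which costs Gus their own share of that drop: 2.7/6 × 15 = 6.75.
Net gain = 15 − 6.75 = 8.25. The private return per contributed unit (0.4500) is below 1, so free-riding is indeed the best response regardless of what the others do.

8.25 billion dollars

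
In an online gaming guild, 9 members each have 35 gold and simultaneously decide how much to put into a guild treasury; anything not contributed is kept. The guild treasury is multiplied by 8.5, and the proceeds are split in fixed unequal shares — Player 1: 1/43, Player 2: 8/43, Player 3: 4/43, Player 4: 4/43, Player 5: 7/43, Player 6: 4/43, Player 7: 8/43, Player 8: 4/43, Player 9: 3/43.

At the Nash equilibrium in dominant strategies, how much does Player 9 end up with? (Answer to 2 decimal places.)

97.27 gold

Player j's private return per contributed unit is 8.5 × (j's share). Contributing is weakly dominant for j when that share is at least 1/8.5 = 0.1176, and contributing 0 is dominant otherwise.
Player 2, Player 5 and Player 7 clear that bar, contributing 35 each; the remaining 6 contribute 0. Total contributed: 105.
Player 9 keeps 35 and receives 8.5 × 105 × 3/43 = 62.27 from the guild treasury, for a payoff of 97.27.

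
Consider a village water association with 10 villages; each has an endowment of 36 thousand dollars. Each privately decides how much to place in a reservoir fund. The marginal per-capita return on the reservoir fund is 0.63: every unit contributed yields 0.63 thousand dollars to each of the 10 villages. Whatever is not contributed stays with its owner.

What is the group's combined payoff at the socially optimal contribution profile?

Each contributed unit returns 6.300 to the group as a whole (0.63 to each of 10 players), which exceeds 1, so the social optimum is full contribution: group total = 6.300 × 360 = 2268.00.

2268.00 thousand dollars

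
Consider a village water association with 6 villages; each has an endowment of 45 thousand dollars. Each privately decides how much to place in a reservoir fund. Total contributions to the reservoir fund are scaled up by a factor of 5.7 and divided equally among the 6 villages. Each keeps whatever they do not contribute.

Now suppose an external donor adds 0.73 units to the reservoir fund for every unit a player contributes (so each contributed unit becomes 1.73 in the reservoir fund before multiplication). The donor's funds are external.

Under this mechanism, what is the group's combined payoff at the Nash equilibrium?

Under the mechanism each unit contributed yields 5.7 × 1.73 / 6 = 1.6435 back to its contributor per unit of net cost, which exceeds 1, making full contribution the dominant choice for everyone.
At the Nash equilibrium everyone contributes 45. Group total payoff = 5.7 × 1.73 × 270 = 2662.47.

2662.47 thousand dollars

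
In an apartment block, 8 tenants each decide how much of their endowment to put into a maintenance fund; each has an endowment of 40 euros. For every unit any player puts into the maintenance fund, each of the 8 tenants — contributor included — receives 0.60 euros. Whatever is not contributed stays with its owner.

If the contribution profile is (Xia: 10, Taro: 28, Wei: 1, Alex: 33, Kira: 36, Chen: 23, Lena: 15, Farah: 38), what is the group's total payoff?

1019.20 euros

Total contributed: 10 + 28 + 1 + 33 + 36 + 23 + 15 + 38 = 184; total kept: 8 × 40 − 184 = 136.
The maintenance fund pays out 0.60 × 8 × 184 = 883.20 in aggregate.
Group total = 136 + 883.20 = 1019.20.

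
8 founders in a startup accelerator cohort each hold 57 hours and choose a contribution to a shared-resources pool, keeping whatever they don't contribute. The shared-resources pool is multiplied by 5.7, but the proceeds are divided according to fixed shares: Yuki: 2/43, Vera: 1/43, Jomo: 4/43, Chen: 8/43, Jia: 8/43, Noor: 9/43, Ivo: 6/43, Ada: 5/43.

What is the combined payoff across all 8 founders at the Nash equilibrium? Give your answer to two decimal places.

A player with share s gets back 5.7·s per unit contributed, so full contribution is dominant for anyone with s > 1/5.7 = 0.1754 and zero contribution is dominant for anyone below.
Chen, Jia and Noor are above the threshold, contributing 57 each; the remaining 5 contribute 0. Total contributed: 171.
The shared-resources pool pays out 5.7 × 171 = 974.70 in total (split across the unequal shares, but the aggregate is all that matters for the group sum).
The 5 free-riders keep 57 each, adding 285. Group total = 285 + 974.70 = 1259.70.

1259.70 hours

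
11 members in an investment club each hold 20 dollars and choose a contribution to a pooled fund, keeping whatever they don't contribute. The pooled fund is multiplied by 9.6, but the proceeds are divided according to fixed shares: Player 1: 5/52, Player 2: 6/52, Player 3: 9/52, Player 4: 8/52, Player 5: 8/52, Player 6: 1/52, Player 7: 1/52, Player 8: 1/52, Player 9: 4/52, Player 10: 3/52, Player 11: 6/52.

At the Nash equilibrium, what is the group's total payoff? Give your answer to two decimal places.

A player with share s gets back 9.6·s per unit contributed, so full contribution is dominant for anyone with s > 1/9.6 = 0.1042 and zero contribution is dominant for anyone below.
The shares above 0.1042 belong to Player 2, Player 3, Player 4, Player 5 and Player 11, contributing 20 each; the remaining 6 contribute 0. Total contributed: 100.
The pooled fund pays out 9.6 × 100 = 960.00 in total (split across the unequal shares, but the aggregate is all that matters for the group sum).
The 6 free-riders keep 20 each, adding 120. Group total = 120 + 960.00 = 1080.00.

1080.00 dollars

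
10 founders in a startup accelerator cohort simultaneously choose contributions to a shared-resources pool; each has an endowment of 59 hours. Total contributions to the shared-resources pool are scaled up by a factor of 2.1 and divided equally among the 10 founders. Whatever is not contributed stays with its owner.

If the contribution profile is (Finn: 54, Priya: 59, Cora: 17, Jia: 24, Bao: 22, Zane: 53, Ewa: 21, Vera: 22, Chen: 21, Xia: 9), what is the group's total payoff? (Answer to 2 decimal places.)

922.20 hours

Total contributed: 54 + 59 + 17 + 24 + 22 + 53 + 21 + 22 + 21 + 9 = 302; total kept: 10 × 59 − 302 = 288.
The shared-resources pool pays out 2.1 × 302 = 634.20 in aggregate.
Group total = 288 + 634.20 = 922.20.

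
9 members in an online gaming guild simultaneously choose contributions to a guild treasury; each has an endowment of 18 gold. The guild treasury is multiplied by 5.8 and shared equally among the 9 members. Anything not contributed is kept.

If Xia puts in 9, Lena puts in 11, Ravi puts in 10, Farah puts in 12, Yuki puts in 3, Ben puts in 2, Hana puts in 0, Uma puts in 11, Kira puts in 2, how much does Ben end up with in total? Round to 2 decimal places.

Total contributed: 9 + 11 + 10 + 12 + 3 + 2 + 0 + 11 + 2 = 60.
Each receives 5.8 × 60 / 9 = 38.67 from the guild treasury.
Ben keeps 18 − 2 = 16, so Ben's payoff is 16 + 38.67 = 54.67.

54.67 gold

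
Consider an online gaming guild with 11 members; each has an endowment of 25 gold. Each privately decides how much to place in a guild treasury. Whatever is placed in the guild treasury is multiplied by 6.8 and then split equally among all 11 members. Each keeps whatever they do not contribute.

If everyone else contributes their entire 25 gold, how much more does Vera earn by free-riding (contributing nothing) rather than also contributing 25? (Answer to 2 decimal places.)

Switching from a contribution of 25 to 0 lets Vera keep an extra 25 gold, but lowers the guild treasury by 25, which costs Vera their own share of that drop: 6.8/11 × 25 = 15.45.
Net gain = 25 − 15.45 = 9.55. The private return per contributed unit (0.6182) is below 1, so free-riding is indeed the best response regardless of what the others do.

9.55 gold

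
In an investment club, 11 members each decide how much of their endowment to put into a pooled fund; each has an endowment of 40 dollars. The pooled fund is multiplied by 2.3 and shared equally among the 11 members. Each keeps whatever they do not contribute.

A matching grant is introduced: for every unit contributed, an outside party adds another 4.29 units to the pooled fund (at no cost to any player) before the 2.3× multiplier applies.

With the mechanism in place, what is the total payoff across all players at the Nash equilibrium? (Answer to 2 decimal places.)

With the mechanism, a contributed unit returns 2.3 × 5.29 / 11 = 1.1061 per unit of net cost to the contributor — now above 1 — so contributing fully is weakly dominant for every player.
So the Nash equilibrium is full contribution by all 11; the group earns 2.3 × 5.29 × 440 = 5353.48.

5353.48 dollars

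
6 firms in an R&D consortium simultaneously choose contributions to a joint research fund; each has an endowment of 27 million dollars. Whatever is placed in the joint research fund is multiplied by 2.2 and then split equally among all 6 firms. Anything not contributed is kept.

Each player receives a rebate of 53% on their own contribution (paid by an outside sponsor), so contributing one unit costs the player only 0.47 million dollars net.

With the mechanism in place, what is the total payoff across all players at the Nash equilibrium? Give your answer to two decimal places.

162.00 million dollars

The effective private return is (2.2/6) / 0.47 = 0.7801, which is still under 1, so the mechanism doesn't change anyone's dominant strategy: zero contribution.
At the Nash equilibrium no one contributes; group total payoff = 6 × 27 = 162.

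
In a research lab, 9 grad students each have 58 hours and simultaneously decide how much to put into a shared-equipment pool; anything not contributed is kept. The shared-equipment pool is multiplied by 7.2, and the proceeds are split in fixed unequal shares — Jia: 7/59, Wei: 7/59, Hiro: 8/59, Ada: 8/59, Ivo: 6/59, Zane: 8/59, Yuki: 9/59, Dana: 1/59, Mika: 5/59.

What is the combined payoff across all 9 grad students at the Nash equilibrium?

For player j, contributing a unit is worthwhile iff 7.2 × (j's share) ≥ 1, i.e. iff j's share is at least 0.1389.
Only Yuki (9/59) clears that bar, contributing 58; the remaining 8 contribute 0. Total contributed: 58.
The shared-equipment pool pays out 7.2 × 58 = 417.60 in total (split across the unequal shares, but the aggregate is all that matters for the group sum).
The 8 free-riders keep 58 each, adding 464. Group total = 464 + 417.60 = 881.60.

881.60 hours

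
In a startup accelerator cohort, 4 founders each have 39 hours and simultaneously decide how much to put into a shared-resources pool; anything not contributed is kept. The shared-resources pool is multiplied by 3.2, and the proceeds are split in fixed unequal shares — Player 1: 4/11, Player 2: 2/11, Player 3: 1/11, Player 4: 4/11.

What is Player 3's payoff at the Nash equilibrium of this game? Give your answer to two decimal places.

Player j's private return per contributed unit is 3.2 × (j's share). Contributing is weakly dominant for j when that share is at least 1/3.2 = 0.3125, and contributing 0 is dominant otherwise.
Player 1 and Player 4 clear that bar, contributing 39 each; the remaining 2 contribute 0. Total contributed: 78.
Player 3 keeps 39 and receives 3.2 × 78 × 1/11 = 22.69 from the shared-resources pool, for a payoff of 61.69.

61.69 hours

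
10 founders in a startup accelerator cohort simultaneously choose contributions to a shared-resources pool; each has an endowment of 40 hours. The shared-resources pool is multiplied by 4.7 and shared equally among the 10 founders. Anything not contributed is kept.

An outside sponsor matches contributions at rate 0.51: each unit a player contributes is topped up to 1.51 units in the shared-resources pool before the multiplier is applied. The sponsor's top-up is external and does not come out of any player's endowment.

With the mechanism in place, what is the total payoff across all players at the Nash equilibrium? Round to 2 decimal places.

With the mechanism, a contributed unit returns 4.7 × 1.51 / 10 = 0.7097 per unit of net cost — still below 1 — so contributing 0 remains dominant for every player.
Everyone keeps their endowment and the group total is 10 × 40 = 400.

400.00 hours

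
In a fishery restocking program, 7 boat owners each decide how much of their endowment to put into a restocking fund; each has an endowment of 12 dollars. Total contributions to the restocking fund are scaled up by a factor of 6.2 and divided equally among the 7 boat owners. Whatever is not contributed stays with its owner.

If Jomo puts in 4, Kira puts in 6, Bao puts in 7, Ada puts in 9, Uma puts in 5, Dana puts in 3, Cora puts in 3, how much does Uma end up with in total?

Total contributed: 4 + 6 + 7 + 9 + 5 + 3 + 3 = 37.
Each receives 6.2 × 37 / 7 = 32.77 from the restocking fund.
Uma keeps 12 − 5 = 7, so Uma's payoff is 7 + 32.77 = 39.77.

39.77 dollars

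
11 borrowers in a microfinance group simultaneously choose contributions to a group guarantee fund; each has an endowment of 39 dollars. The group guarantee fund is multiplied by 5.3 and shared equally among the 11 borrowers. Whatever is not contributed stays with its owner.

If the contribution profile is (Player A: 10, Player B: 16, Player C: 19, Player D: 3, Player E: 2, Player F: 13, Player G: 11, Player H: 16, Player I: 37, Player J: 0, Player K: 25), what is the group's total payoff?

1082.60 dollars

Total contributed: 10 + 16 + 19 + 3 + 2 + 13 + 11 + 16 + 37 + 0 + 25 = 152; total kept: 11 × 39 − 152 = 277.
The group guarantee fund pays out 5.3 × 152 = 805.60 in aggregate.
Group total = 277 + 805.60 = 1082.60.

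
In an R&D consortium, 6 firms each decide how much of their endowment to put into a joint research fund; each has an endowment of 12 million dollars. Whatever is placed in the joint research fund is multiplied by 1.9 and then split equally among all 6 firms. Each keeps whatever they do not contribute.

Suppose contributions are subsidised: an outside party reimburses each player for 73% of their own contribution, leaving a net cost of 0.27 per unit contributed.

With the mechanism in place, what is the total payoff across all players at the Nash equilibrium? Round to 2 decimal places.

The effective private return per unit is now (1.9/6) / 0.27 = 1.1728 > 1, so every player's dominant strategy flips to full contribution.
At the Nash equilibrium everyone contributes 12. Group total payoff = 6 × (12 × 0.73 + 1.9 × 12) = 189.36.

189.36 million dollars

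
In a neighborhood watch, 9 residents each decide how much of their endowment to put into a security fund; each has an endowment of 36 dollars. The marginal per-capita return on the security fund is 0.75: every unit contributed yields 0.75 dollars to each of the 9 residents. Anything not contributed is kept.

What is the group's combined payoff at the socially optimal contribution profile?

Each contributed unit returns 6.750 to the group as a whole (0.75 to each of 9 players), which exceeds 1, so the social optimum is full contribution: group total = 6.750 × 324 = 2187.00.

2187.00 dollars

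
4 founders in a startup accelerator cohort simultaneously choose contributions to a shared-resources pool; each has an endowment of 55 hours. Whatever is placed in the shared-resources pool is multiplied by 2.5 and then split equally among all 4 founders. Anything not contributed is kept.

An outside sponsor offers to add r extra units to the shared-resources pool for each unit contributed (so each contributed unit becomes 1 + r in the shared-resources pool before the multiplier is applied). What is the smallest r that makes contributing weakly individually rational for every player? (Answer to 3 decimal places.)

With matching at rate r, one contributed unit becomes (1 + r) in the shared-resources pool and returns 2.5 × (1 + r) / 4 to the contributor.
Setting this equal to 1: 1 + r = 4/2.5 = 1.6000.
So the minimum matching rate is r = 1.6000 − 1 = 0.600.

0.600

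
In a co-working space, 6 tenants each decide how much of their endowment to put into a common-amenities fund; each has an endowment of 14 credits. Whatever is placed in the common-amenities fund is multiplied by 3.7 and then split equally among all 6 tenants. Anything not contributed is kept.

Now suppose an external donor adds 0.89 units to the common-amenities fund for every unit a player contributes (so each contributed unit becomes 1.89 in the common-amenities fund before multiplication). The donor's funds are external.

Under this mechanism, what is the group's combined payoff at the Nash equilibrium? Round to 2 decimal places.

587.41 credits

With the mechanism, a contributed unit returns 3.7 × 1.89 / 6 = 1.1655 per unit of net cost to the contributor — now above 1 — so contributing fully is weakly dominant for every player.
So the Nash equilibrium is full contribution by all 6; the group earns 3.7 × 1.89 × 84 = 587.41.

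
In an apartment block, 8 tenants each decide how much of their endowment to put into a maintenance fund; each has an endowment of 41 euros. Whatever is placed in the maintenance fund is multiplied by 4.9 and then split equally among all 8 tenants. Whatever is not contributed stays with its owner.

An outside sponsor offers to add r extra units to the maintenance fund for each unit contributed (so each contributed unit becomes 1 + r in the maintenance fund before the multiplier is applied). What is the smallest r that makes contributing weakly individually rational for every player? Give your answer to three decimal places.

With matching at rate r, one contributed unit becomes (1 + r) in the maintenance fund and returns 4.9 × (1 + r) / 8 to the contributor.
Setting this equal to 1: 1 + r = 8/4.9 = 1.6327.
So the minimum matching rate is r = 1.6327 − 1 = 0.633.

0.633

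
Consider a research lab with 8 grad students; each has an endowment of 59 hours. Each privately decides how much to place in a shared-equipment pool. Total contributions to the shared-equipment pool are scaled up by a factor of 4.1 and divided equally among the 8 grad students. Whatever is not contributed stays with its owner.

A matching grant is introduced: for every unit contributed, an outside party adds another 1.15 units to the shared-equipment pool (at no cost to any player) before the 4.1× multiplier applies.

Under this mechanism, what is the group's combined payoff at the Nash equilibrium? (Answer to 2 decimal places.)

4160.68 hours

The effective private return per unit is now 4.1 × 2.15 / 8 = 1.1019 > 1, so every player's dominant strategy flips to full contribution.
So the Nash equilibrium is full contribution by all 8; the group earns 4.1 × 2.15 × 472 = 4160.68.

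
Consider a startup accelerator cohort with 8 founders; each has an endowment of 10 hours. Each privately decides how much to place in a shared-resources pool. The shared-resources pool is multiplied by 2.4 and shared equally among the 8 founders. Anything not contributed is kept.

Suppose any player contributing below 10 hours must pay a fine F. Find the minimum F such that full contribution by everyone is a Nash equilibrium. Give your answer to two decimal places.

7.00 hours

Given the others contribute fully, the best deviation is to contribute 0 (any partial contribution still incurs the fine and gives up units whose private return 0.3000 is below 1).
Deviating from 10 to 0 saves 10 hours but forfeits the deviator's share of the drop in the shared-resources pool: 2.4/8 × 10 = 3.00.
So the deviation gain is 10 − 3.00 = 7.00, and the fine must be at least 7.00 hours to wipe it out.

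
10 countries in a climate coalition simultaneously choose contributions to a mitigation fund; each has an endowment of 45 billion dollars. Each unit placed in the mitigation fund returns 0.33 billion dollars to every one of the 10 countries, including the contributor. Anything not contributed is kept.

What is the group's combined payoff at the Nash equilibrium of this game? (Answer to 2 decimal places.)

The private return per contributed unit is 0.33 < 1, so contributing 0 is dominant for every player. At the Nash equilibrium everyone keeps their 45, and the group total is 10 × 45 = 450.

450.00 billion dollars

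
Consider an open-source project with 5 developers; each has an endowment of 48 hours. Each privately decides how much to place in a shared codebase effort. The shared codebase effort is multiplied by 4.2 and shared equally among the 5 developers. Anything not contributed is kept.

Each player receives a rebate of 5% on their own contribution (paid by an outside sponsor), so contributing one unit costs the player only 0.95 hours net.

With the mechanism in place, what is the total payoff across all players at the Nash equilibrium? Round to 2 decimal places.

240.00 hours

With the mechanism, a contributed unit returns (4.2/5) / 0.95 = 0.8842 per unit of net cost — still below 1 — so contributing 0 remains dominant for every player.
At the Nash equilibrium no one contributes; group total payoff = 5 × 48 = 240.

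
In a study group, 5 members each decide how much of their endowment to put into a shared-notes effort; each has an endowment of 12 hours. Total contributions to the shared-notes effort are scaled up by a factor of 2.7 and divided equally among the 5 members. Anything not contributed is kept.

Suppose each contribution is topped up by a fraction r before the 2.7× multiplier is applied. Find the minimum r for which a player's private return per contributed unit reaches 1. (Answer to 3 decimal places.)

With matching at rate r, one contributed unit becomes (1 + r) in the shared-notes effort and returns 2.7 × (1 + r) / 5 to the contributor.
Setting this equal to 1: 1 + r = 5/2.7 = 1.8519.
So the minimum matching rate is r = 1.8519 − 1 = 0.852.

0.852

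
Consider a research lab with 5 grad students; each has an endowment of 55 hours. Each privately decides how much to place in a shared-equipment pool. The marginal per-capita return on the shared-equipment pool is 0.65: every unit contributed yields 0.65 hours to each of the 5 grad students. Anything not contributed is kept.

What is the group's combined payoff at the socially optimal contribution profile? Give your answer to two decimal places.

Each contributed unit returns 3.250 to the group as a whole (0.65 to each of 5 players), which exceeds 1, so the social optimum is full contribution: group total = 3.250 × 275 = 893.75.

893.75 hours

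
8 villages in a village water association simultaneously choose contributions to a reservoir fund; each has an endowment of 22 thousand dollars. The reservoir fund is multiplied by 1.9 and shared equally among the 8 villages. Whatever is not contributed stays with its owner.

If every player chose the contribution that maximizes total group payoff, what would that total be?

334.40 thousand dollars

Each contributed unit returns 1.900 to the group as a whole (0.2375 to each of 8 players), which exceeds 1, so the social optimum is full contribution: group total = 1.900 × 176 = 334.40.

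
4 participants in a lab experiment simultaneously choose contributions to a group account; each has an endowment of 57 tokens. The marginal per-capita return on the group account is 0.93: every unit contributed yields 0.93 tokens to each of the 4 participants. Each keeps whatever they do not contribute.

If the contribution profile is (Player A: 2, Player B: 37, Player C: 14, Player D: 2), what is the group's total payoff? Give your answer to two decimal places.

Total contributed: 2 + 37 + 14 + 2 = 55; total kept: 4 × 57 − 55 = 173.
The group account pays out 0.93 × 4 × 55 = 204.60 in aggregate.
Group total = 173 + 204.60 = 377.60.

377.60 tokens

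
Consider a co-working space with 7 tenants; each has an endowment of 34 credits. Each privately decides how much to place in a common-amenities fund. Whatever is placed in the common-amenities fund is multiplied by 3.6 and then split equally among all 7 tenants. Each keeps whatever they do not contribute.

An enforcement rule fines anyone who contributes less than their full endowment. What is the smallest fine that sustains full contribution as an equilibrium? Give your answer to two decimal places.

Given the others contribute fully, the best deviation is to contribute 0 (any partial contribution still incurs the fine and gives up units whose private return 0.5143 is below 1).
Deviating from 34 to 0 saves 34 credits but forfeits the deviator's share of the drop in the common-amenities fund: 3.6/7 × 34 = 17.49.
So the deviation gain is 34 − 17.49 = 16.51, and the fine must be at least 16.51 credits to wipe it out.

16.51 credits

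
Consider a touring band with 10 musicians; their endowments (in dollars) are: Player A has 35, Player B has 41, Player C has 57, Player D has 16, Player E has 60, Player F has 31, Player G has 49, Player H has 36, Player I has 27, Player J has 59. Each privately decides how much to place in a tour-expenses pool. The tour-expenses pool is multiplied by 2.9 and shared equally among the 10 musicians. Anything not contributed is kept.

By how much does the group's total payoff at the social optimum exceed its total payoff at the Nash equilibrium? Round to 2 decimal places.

The private return per contributed unit is 2.9/10 = 0.2900 < 1 for every player regardless of endowment, so the Nash equilibrium is zero contribution and the group total is Σ E_j = 35 + 41 + 57 + 16 + 60 + 31 + 49 + 36 + 27 + 59 = 411.
Each contributed unit returns 2.900 to the group, so the social optimum is full contribution by everyone: group total = 2.900 × 411 = 1191.90.
Efficiency loss = (2.900 − 1) × 411 = 780.90.

780.90 dollars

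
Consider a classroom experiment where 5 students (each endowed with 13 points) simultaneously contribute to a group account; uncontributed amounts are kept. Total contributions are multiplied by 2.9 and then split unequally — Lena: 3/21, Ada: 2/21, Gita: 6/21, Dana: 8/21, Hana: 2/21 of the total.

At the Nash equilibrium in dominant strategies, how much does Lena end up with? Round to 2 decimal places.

18.39 points

Each unit j contributes comes back to j as 2.9 × (j's share), so j prefers to contribute only if that share exceeds 1/2.9 = 0.3448; otherwise keeping the unit dominates.
Only Dana (8/21) clears that bar, contributing 13; the remaining 4 contribute 0. Total contributed: 13.
Lena keeps 13 and receives 2.9 × 13 × 3/21 = 5.39 from the group account, for a payoff of 18.39.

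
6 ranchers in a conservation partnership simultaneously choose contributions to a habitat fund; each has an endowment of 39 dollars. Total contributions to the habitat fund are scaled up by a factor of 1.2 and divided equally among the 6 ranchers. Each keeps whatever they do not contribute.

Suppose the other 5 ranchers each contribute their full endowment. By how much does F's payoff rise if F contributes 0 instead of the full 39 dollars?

31.20 dollars

Switching from a contribution of 39 to 0 lets F keep an extra 39 dollars, but lowers the habitat fund by 39, which costs F their own share of that drop: 1.2/6 × 39 = 7.80.
Net gain = 39 − 7.80 = 31.20. The private return per contributed unit (0.2000) is below 1, so free-riding is indeed the best response regardless of what the others do.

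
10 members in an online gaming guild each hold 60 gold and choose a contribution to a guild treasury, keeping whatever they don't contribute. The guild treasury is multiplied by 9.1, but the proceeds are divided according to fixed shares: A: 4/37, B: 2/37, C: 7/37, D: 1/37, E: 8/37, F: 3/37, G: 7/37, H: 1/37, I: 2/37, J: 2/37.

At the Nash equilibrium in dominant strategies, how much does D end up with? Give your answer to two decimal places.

For player j, contributing a unit is worthwhile iff 9.1 × (j's share) ≥ 1, i.e. iff j's share is at least 0.1099.
C, E and G clear that bar, contributing 60 each; the remaining 7 contribute 0. Total contributed: 180.
D keeps 60 and receives 9.1 × 180 × 1/37 = 44.27 from the guild treasury, for a payoff of 104.27.

104.27 gold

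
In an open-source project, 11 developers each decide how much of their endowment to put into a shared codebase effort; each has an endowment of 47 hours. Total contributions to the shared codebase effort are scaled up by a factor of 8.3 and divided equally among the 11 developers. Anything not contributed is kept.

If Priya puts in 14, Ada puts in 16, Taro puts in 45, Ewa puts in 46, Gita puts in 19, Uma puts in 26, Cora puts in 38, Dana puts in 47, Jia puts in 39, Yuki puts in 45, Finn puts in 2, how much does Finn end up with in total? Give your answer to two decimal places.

Total contributed: 14 + 16 + 45 + 46 + 19 + 26 + 38 + 47 + 39 + 45 + 2 = 337.
Each receives 8.3 × 337 / 11 = 254.28 from the shared codebase effort.
Finn keeps 47 − 2 = 45, so Finn's payoff is 45 + 254.28 = 299.28.

299.28 hours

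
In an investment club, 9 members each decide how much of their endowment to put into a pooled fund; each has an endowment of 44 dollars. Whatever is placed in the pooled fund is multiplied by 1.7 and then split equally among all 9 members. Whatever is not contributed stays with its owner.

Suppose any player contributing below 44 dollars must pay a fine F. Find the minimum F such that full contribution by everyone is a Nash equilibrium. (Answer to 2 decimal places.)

35.69 dollars

Given the others contribute fully, the best deviation is to contribute 0 (any partial contribution still incurs the fine and gives up units whose private return 0.1889 is below 1).
Deviating from 44 to 0 saves 44 dollars but forfeits the deviator's share of the drop in the pooled fund: 1.7/9 × 44 = 8.31.
So the deviation gain is 44 − 8.31 = 35.69, and the fine must be at least 35.69 dollars to wipe it out.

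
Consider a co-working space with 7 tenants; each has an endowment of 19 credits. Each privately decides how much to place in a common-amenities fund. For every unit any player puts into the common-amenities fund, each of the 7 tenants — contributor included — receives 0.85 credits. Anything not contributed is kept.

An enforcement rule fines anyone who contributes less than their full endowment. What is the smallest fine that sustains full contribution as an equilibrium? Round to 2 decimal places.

Given the others contribute fully, the best deviation is to contribute 0 (any partial contribution still incurs the fine and gives up units whose private return 0.85 is below 1).
Deviating from 19 to 0 saves 19 credits but forfeits the deviator's share of the drop in the common-amenities fund: 0.85 × 19 = 16.15.
So the deviation gain is 19 − 16.15 = 2.85, and the fine must be at least 2.85 credits to wipe it out.

2.85 credits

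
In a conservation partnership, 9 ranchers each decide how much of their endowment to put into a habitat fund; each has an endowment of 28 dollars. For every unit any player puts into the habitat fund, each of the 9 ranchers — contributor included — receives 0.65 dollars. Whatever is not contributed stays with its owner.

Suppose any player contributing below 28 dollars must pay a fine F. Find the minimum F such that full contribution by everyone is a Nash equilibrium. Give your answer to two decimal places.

Given the others contribute fully, the best deviation is to contribute 0 (any partial contribution still incurs the fine and gives up units whose private return 0.65 is below 1).
Deviating from 28 to 0 saves 28 dollars but forfeits the deviator's share of the drop in the habitat fund: 0.65 × 28 = 18.20.
So the deviation gain is 28 − 18.20 = 9.80, and the fine must be at least 9.80 dollars to wipe it out.

9.80 dollars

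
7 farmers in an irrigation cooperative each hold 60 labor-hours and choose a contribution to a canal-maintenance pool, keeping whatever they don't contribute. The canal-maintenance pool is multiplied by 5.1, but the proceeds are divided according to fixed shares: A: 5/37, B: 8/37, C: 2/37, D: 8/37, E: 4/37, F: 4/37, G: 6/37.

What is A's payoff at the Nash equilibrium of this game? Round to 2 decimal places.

Player j's private return per contributed unit is 5.1 × (j's share). Contributing is weakly dominant for j when that share is at least 1/5.1 = 0.1961, and contributing 0 is dominant otherwise.
B and D clear that bar, contributing 60 each; the remaining 5 contribute 0. Total contributed: 120.
A keeps 60 and receives 5.1 × 120 × 5/37 = 82.70 from the canal-maintenance pool, for a payoff of 142.70.

142.70 labor-hours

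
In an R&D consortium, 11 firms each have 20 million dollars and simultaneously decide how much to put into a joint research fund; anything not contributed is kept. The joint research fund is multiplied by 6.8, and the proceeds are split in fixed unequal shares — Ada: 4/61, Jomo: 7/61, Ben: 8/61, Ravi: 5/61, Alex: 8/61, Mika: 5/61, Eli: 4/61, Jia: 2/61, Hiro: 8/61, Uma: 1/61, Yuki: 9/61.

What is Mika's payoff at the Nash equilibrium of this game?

Player j's private return per contributed unit is 6.8 × (j's share). Contributing is weakly dominant for j when that share is at least 1/6.8 = 0.1471, and contributing 0 is dominant otherwise.
The only share above 0.1471 is Yuki's 9/61, contributing 20; the remaining 10 contribute 0. Total contributed: 20.
Mika keeps 20 and receives 6.8 × 20 × 5/61 = 11.15 from the joint research fund, for a payoff of 31.15.

31.15 million dollars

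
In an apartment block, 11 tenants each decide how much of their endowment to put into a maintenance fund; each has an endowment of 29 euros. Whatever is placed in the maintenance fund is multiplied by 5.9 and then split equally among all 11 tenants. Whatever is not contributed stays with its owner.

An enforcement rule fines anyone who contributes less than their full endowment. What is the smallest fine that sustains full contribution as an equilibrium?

13.45 euros

Given the others contribute fully, the best deviation is to contribute 0 (any partial contribution still incurs the fine and gives up units whose private return 0.5364 is below 1).
Deviating from 29 to 0 saves 29 euros but forfeits the deviator's share of the drop in the maintenance fund: 5.9/11 × 29 = 15.55.
So the deviation gain is 29 − 15.55 = 13.45, and the fine must be at least 13.45 euros to wipe it out.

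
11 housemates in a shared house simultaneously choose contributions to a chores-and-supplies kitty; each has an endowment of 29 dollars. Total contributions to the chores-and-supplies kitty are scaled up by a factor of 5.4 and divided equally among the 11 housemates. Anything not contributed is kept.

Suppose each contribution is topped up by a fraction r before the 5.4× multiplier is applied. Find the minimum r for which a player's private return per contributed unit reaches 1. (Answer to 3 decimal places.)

With matching at rate r, one contributed unit becomes (1 + r) in the chores-and-supplies kitty and returns 5.4 × (1 + r) / 11 to the contributor.
Setting this equal to 1: 1 + r = 11/5.4 = 2.0370.
So the minimum matching rate is r = 2.0370 − 1 = 1.037.

1.037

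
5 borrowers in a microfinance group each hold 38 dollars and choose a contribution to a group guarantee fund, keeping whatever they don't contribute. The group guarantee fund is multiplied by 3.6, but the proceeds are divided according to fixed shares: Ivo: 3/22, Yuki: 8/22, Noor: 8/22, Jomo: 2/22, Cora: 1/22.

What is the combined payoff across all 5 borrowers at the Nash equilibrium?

387.60 dollars

For player j, contributing a unit is worthwhile iff 3.6 × (j's share) ≥ 1, i.e. iff j's share is at least 0.2778.
Yuki and Noor clear that bar, contributing 38 each; the remaining 3 contribute 0. Total contributed: 76.
The group guarantee fund pays out 3.6 × 76 = 273.60 in total (split across the unequal shares, but the aggregate is all that matters for the group sum).
The 3 free-riders keep 38 each, adding 114. Group total = 114 + 273.60 = 387.60.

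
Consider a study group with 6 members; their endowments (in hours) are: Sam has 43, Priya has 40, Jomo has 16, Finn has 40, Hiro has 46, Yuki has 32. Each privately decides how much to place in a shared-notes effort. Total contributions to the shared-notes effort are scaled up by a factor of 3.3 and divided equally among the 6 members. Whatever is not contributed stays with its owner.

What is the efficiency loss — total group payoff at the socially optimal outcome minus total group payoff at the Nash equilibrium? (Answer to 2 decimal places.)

499.10 hours

The private return per contributed unit is 3.3/6 = 0.5500 < 1 for every player regardless of endowment, so the Nash equilibrium is zero contribution and the group total is Σ E_j = 43 + 40 + 16 + 40 + 46 + 32 = 217.
Each contributed unit returns 3.300 to the group, so the social optimum is full contribution by everyone: group total = 3.300 × 217 = 716.10.
Efficiency loss = (3.300 − 1) × 217 = 499.10.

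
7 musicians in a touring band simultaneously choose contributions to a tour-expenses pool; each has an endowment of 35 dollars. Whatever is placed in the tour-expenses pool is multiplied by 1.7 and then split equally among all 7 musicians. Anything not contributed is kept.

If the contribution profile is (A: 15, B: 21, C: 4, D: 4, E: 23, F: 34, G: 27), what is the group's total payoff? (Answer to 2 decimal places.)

Total contributed: 15 + 21 + 4 + 4 + 23 + 34 + 27 = 128; total kept: 7 × 35 − 128 = 117.
The tour-expenses pool pays out 1.7 × 128 = 217.60 in aggregate.
Group total = 117 + 217.60 = 334.60.

334.60 dollars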